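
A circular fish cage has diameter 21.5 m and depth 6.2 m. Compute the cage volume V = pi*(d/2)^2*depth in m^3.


r = d/2 = 21.5/2 = 10.75 m
Base area = pi*r^2 = pi*10.75^2 = 363.0503 m^2
Volume = 363.0503 * 6.2 = 2250.91 m^3

2250.91 m^3


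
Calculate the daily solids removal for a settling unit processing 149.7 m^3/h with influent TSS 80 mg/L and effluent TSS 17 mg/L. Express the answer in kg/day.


Concentration drop: TSS_in - TSS_out = 80 - 17 = 63 mg/L
Hourly solids removed = Q * dTSS = 149.7 m^3/h * 63 mg/L = 9431.1 g/h  (m^3/h * mg/L = g/h)
Daily solids removed = 9431.1 * 24 = 226346.4 g/day
Convert g to kg: 226346.4 / 1000 = 226.3464 kg/day

226.3464 kg/day


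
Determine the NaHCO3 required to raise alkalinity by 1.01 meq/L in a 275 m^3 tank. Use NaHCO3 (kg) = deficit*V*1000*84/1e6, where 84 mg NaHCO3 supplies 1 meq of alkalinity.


Tank volume in L = 275 m^3 * 1000 = 275000 L
Total meq required = 1.01 meq/L * 275000 L = 277750 meq
NaHCO3 mass = 277750 meq * 84 mg/meq / 1e6 = 23.331 kg

23.331 kg


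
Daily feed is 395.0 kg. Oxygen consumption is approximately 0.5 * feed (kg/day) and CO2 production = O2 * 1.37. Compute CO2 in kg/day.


O2 = 395.0 * 0.5 = 197.5
CO2 = 197.5 * 1.37 = 270.575

270.575 kg/day


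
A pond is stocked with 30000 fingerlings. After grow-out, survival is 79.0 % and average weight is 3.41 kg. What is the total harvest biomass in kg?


Survivors = 30000 * 79.0/100 = 23700 fish
Harvest biomass = survivors * W_f = 23700 * 3.41 = 80817 kg

80817 kg


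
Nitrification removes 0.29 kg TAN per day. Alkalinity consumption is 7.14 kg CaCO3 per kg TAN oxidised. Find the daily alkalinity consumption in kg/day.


Alkalinity factor: 7.14 kg CaCO3 consumed per kg TAN nitrified
alk = 0.29 kg TAN * 7.14 = 2.0706 kg CaCO3/day

2.0706 kg CaCO3/day


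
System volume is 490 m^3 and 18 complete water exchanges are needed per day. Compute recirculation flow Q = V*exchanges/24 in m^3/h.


Daily recirculation volume = 490 m^3 * 18 = 8820 m^3/day
Flow rate Q = daily volume / 24 h = 8820 / 24 = 367.5 m^3/h

367.5 m^3/h


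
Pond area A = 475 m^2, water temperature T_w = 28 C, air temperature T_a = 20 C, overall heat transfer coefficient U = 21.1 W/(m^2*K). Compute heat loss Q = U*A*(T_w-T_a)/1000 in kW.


Temperature difference dT = 28 - 20 = 8 K
Heat loss (W) = U * A * dT = 21.1 * 475 * 8 = 80180 W
Convert to kW: 80180 / 1000 = 80.18 kW

80.18 kW


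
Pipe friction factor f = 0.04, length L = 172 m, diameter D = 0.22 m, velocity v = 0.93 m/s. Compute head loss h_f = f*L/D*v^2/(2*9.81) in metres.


v^2 = 0.93^2 = 0.8649 m^2/s^2
L/D = 172/0.22 = 781.81818
h_f = f*(L/D)*v^2/(2g) = 0.04 * 781.81818 * 0.8649 / 19.62 = 1.37858 m

1.37858 m


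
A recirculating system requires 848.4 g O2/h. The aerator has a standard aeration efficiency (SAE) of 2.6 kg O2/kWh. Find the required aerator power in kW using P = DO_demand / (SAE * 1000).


SAE in g O2/kWh = 2.6 * 1000 = 2600 g/kWh
P = DO_demand / SAE_g = 848.4 / 2600 = 0.326308 kW

0.326308 kW


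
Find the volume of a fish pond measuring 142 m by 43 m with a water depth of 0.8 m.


Base area = L * W = 142 * 43 = 6106 m^2
Volume = area * depth = 6106 * 0.8 = 4884.8 m^3

4884.8 m^3


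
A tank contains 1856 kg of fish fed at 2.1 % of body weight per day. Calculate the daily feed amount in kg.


Feeding rate fraction = 2.1% / 100 = 0.021
Daily feed = 1856 kg * 0.021 = 38.976 kg/day

38.976 kg/day


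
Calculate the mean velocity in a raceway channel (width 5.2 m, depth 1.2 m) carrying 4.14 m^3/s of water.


Cross-sectional area = W * d = 5.2 * 1.2 = 6.24 m^2
Velocity = Q / A = 4.14 / 6.24 = 0.663462 m/s

0.663462 m/s


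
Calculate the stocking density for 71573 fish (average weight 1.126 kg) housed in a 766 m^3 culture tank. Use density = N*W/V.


Total biomass = 71573 fish * 1.126 kg = 80591.198 kg
Density = total biomass / volume = 80591.198 / 766 = 105.21 kg/m^3

105.21 kg/m^3


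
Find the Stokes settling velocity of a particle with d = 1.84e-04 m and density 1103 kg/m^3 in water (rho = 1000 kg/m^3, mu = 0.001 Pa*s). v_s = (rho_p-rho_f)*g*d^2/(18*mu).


Density difference: rho_p - rho_f = 1103 - 1000 = 103 kg/m^3
d^2 = (1.84e-04)^2 = 3.3856e-08 m^2
Numerator = (rho_p - rho_f) * g * d^2 = 103 * 9.81 * 3.3856e-08 = 3.4209118e-05
Denominator = 18 * mu = 18 * 0.001 = 0.018
v_s = 3.4209118e-05 / 0.018 = 0.00190051 m/s
Check: Re = rho_f * v_s * d / mu = 1000 * 0.00190051 * 1.84e-04 / 0.001 = 0.35 < 1, so Stokes' law applies.

0.00190051 m/s


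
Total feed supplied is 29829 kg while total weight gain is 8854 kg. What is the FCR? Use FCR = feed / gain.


FCR = feed consumed / weight gained
FCR = 29829 kg / 8854 kg = 3.36899

3.36899


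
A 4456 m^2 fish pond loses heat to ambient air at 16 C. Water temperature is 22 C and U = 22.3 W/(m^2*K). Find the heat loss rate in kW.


Temperature difference dT = 22 - 16 = 6 K
Heat loss (W) = U * A * dT = 22.3 * 4456 * 6 = 596212.8 W
Convert to kW: 596212.8 / 1000 = 596.2128 kW

596.2128 kW


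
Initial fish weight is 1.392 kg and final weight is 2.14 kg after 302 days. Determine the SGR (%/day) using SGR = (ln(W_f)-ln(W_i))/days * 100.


ln(W_f) = ln(2.14) = 0.76080583
ln(W_i) = ln(1.392) = 0.33074156
ln(W_f) - ln(W_i) = 0.76080583 - 0.33074156 = 0.43006427
SGR = 0.43006427 / 302 * 100 = 0.142405 %/day

0.142405 %/day


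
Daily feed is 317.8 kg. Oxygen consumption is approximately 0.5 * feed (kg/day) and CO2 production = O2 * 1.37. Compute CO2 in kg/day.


O2 = 317.8 * 0.5 = 158.9
CO2 = 158.9 * 1.37 = 217.693

217.693 kg/day


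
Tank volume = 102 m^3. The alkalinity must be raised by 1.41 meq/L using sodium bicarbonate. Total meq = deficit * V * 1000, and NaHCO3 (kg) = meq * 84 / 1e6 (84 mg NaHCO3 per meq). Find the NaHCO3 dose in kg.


Tank volume in L = 102 m^3 * 1000 = 102000 L
Total meq required = 1.41 meq/L * 102000 L = 143820 meq
NaHCO3 mass = 143820 meq * 84 mg/meq / 1e6 = 12.0809 kg

12.0809 kg


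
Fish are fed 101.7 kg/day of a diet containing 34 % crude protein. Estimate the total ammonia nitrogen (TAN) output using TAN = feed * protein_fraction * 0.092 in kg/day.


Protein in feed = 101.7 * 34/100 = 34.578 kg/day
TAN = protein * 0.092 = 34.578 * 0.092 = 3.181176 kg/day

3.181176 kg/day


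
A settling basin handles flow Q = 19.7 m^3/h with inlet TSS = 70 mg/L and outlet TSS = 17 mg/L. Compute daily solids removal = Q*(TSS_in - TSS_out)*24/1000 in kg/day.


Concentration drop: TSS_in - TSS_out = 70 - 17 = 53 mg/L
Hourly solids removed = Q * dTSS = 19.7 m^3/h * 53 mg/L = 1044.1 g/h  (m^3/h * mg/L = g/h)
Daily solids removed = 1044.1 * 24 = 25058.4 g/day
Convert g to kg: 25058.4 / 1000 = 25.0584 kg/day

25.0584 kg/day


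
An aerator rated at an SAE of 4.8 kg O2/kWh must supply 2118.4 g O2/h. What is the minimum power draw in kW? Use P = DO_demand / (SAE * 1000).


SAE in g O2/kWh = 4.8 * 1000 = 4800 g/kWh
P = DO_demand / SAE_g = 2118.4 / 4800 = 0.441333 kW

0.441333 kW


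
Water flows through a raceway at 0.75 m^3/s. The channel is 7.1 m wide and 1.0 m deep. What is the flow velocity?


Cross-sectional area = W * d = 7.1 * 1.0 = 7.1 m^2
Velocity = Q / A = 0.75 / 7.1 = 0.105634 m/s

0.105634 m/s


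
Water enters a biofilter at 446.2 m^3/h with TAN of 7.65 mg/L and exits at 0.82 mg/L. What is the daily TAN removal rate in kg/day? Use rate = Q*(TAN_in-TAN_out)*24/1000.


Concentration drop: TAN_in - TAN_out = 7.65 - 0.82 = 6.83 mg/L
Hourly TAN removed = Q * dTAN = 446.2 m^3/h * 6.83 mg/L = 3047.546 g/h  (m^3/h * mg/L = g/h)
Daily TAN removed = 3047.546 * 24 = 73141.104 g/day
Convert to kg/day: 73141.104 / 1000 = 73.141104 kg/day

73.141104 kg/day


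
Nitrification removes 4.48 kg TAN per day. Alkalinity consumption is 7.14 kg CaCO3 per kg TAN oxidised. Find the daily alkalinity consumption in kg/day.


Alkalinity factor: 7.14 kg CaCO3 consumed per kg TAN nitrified
alk = 4.48 kg TAN * 7.14 = 31.9872 kg CaCO3/day

31.9872 kg CaCO3/day


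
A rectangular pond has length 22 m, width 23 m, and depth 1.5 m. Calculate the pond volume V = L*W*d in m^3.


Base area = L * W = 22 * 23 = 506 m^2
Volume = area * depth = 506 * 1.5 = 759 m^3

759 m^3


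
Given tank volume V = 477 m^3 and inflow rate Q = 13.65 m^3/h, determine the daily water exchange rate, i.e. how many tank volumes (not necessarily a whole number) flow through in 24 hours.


Daily flow volume = 13.65 m^3/h * 24 h = 327.6 m^3/day
Exchanges = daily flow / tank volume = 327.6 / 477 = 0.686792 exchanges/day

0.686792 exchanges/day


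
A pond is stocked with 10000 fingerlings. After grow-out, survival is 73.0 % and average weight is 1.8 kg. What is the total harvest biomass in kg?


Survivors = 10000 * 73.0/100 = 7300 fish
Harvest biomass = survivors * W_f = 7300 * 1.8 = 13140 kg

13140 kg


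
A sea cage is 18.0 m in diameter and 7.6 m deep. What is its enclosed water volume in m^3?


r = d/2 = 18.0/2 = 9 m
Base area = pi*r^2 = pi*9^2 = 254.469 m^2
Volume = 254.469 * 7.6 = 1933.96 m^3

1933.96 m^3


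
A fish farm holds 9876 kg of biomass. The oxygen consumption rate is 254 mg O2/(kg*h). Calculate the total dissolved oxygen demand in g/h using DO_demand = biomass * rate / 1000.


Total O2 consumption (mg/h) = 9876 kg * 254 mg/(kg*h) = 2508504 mg/h
Convert to g/h: 2508504 / 1000 = 2508.504 g/h

2508.504 g/h


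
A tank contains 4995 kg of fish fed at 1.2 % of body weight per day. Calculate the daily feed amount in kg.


Feeding rate fraction = 1.2% / 100 = 0.012
Daily feed = 4995 kg * 0.012 = 59.94 kg/day

59.94 kg/day


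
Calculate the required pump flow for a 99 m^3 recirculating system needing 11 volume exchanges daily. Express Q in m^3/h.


Daily recirculation volume = 99 m^3 * 11 = 1089 m^3/day
Flow rate Q = daily volume / 24 h = 1089 / 24 = 45.375 m^3/h

45.375 m^3/h


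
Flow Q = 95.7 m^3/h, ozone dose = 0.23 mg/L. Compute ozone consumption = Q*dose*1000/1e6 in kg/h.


O3 demand (mg/h) = Q * dose * 1000 = 95.7 * 0.23 * 1000 = 22011 mg/h
Convert mg to kg: 22011 / 1e6 = 0.022011 kg/h

0.022011 kg/h


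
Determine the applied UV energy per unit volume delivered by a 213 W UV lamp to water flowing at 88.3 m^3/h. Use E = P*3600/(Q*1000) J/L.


Energy delivered per hour = 213 W * 3600 s = 766800 J/h
Volume treated per hour = 88.3 m^3/h * 1000 = 88300 L/h
dose = 766800 / 88300 = 8.68403 J/L

8.68403 J/L


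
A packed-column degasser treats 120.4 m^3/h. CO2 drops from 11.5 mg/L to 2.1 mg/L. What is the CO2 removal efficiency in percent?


CO2_out / CO2_in = 2.1 / 11.5 = 0.1826087
Fraction remaining = 0.1826087
efficiency = (1 - 0.1826087) * 100 = 81.7391 %

81.7391 %


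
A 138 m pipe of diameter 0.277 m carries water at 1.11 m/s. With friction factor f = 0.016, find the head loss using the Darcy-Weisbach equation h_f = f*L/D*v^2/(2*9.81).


v^2 = 1.11^2 = 1.2321 m^2/s^2
L/D = 138/0.277 = 498.19495
h_f = f*(L/D)*v^2/(2g) = 0.016 * 498.19495 * 1.2321 / 19.62 = 0.500572 m

0.500572 m


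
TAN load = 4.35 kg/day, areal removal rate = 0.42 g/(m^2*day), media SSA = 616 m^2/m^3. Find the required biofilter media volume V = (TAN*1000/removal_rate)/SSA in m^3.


A = 4.35*1000 / 0.42 = 10357.143 m^2
V = 10357.143 / 616 = 16.8135

16.8135 m^3


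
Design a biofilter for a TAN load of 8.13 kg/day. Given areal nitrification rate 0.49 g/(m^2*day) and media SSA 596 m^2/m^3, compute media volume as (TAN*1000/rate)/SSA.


A = 8.13*1000 / 0.49 = 16591.837 m^2
V = 16591.837 / 596 = 27.8387

27.8387 m^3


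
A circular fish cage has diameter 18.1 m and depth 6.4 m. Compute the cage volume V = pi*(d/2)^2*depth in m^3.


r = d/2 = 18.1/2 = 9.05 m
Base area = pi*r^2 = pi*9.05^2 = 257.30429 m^2
Volume = 257.30429 * 6.4 = 1646.75 m^3

1646.75 m^3


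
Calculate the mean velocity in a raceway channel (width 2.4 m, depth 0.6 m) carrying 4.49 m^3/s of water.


Cross-sectional area = W * d = 2.4 * 0.6 = 1.44 m^2
Velocity = Q / A = 4.49 / 1.44 = 3.11806 m/s

3.11806 m/s


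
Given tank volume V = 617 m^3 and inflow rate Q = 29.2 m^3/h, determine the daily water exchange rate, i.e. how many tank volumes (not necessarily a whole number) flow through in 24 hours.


Daily flow volume = 29.2 m^3/h * 24 h = 700.8 m^3/day
Exchanges = daily flow / tank volume = 700.8 / 617 = 1.13582 exchanges/day

1.13582 exchanges/day


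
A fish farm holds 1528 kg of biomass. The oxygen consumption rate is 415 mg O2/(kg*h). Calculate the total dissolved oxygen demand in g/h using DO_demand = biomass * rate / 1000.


Total O2 consumption (mg/h) = 1528 kg * 415 mg/(kg*h) = 634120 mg/h
Convert to g/h: 634120 / 1000 = 634.12 g/h

634.12 g/h


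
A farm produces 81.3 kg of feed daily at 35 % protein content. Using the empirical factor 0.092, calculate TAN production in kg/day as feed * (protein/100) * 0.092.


Protein in feed = 81.3 * 35/100 = 28.455 kg/day
TAN = protein * 0.092 = 28.455 * 0.092 = 2.61786 kg/day

2.61786 kg/day


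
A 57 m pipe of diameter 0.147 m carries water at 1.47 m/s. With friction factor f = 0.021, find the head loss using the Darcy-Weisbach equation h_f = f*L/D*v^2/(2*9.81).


v^2 = 1.47^2 = 2.1609 m^2/s^2
L/D = 57/0.147 = 387.7551
h_f = f*(L/D)*v^2/(2g) = 0.021 * 387.7551 * 2.1609 / 19.62 = 0.896835 m

0.896835 m


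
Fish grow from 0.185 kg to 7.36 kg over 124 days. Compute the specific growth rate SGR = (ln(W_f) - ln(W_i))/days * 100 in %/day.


ln(W_f) = ln(7.36) = 1.9960599
ln(W_i) = ln(0.185) = -1.6873995
ln(W_f) - ln(W_i) = 1.9960599 - -1.6873995 = 3.6834594
SGR = 3.6834594 / 124 * 100 = 2.97053 %/day

2.97053 %/day


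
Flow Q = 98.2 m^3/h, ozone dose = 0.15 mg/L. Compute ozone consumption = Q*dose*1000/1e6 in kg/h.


O3 demand (mg/h) = Q * dose * 1000 = 98.2 * 0.15 * 1000 = 14730 mg/h
Convert mg to kg: 14730 / 1e6 = 0.01473 kg/h

0.01473 kg/h


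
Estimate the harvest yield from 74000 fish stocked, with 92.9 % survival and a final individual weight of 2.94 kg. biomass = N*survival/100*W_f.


Survivors = 74000 * 92.9/100 = 68746 fish
Harvest biomass = survivors * W_f = 68746 * 2.94 = 202113.24 kg

202113.24 kg


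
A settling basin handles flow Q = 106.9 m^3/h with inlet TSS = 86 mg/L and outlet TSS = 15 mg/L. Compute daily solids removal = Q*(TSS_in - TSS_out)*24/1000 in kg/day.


Concentration drop: TSS_in - TSS_out = 86 - 15 = 71 mg/L
Hourly solids removed = Q * dTSS = 106.9 m^3/h * 71 mg/L = 7589.9 g/h  (m^3/h * mg/L = g/h)
Daily solids removed = 7589.9 * 24 = 182157.6 g/day
Convert g to kg: 182157.6 / 1000 = 182.1576 kg/day

182.1576 kg/day


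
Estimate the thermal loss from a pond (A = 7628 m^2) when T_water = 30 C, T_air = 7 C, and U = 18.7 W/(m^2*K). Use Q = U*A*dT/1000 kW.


Temperature difference dT = 30 - 7 = 23 K
Heat loss (W) = U * A * dT = 18.7 * 7628 * 23 = 3280802.8 W
Convert to kW: 3280802.8 / 1000 = 3280.8028 kW

3280.8028 kW


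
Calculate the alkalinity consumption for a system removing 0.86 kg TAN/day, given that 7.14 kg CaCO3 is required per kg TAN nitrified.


Alkalinity factor: 7.14 kg CaCO3 consumed per kg TAN nitrified
alk = 0.86 kg TAN * 7.14 = 6.1404 kg CaCO3/day

6.1404 kg CaCO3/day


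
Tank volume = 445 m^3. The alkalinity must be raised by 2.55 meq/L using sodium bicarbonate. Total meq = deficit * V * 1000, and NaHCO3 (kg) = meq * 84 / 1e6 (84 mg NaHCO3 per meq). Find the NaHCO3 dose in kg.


Tank volume in L = 445 m^3 * 1000 = 445000 L
Total meq required = 2.55 meq/L * 445000 L = 1134750 meq
NaHCO3 mass = 1134750 meq * 84 mg/meq / 1e6 = 95.319 kg

95.319 kg


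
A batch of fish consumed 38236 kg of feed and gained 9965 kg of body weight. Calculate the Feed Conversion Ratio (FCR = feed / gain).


FCR = feed consumed / weight gained
FCR = 38236 kg / 9965 kg = 3.83703

3.83703


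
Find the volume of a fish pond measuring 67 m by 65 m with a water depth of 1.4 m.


Base area = L * W = 67 * 65 = 4355 m^2
Volume = area * depth = 4355 * 1.4 = 6097 m^3

6097 m^3


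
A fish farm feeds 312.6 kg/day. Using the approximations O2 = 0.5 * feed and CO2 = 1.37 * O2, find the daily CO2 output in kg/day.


O2 = 312.6 * 0.5 = 156.3
CO2 = 156.3 * 1.37 = 214.131

214.131 kg/day


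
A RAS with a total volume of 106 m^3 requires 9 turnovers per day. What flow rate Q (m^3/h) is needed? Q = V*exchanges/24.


Daily recirculation volume = 106 m^3 * 9 = 954 m^3/day
Flow rate Q = daily volume / 24 h = 954 / 24 = 39.75 m^3/h

39.75 m^3/h


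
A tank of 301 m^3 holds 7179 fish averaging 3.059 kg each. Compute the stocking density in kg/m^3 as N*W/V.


Total biomass = 7179 fish * 3.059 kg = 21960.561 kg
Density = total biomass / volume = 21960.561 / 301 = 72.9587 kg/m^3

72.9587 kg/m^3


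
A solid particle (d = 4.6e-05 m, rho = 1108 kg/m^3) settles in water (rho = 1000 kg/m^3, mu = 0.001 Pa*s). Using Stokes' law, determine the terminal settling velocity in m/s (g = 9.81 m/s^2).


Density difference: rho_p - rho_f = 1108 - 1000 = 108 kg/m^3
d^2 = (4.6e-05)^2 = 2.116e-09 m^2
Numerator = (rho_p - rho_f) * g * d^2 = 108 * 9.81 * 2.116e-09 = 2.2418597e-06
Denominator = 18 * mu = 18 * 0.001 = 0.018
v_s = 2.2418597e-06 / 0.018 = 1.24548e-04 m/s
Check: Re = rho_f * v_s * d / mu = 1000 * 1.24548e-04 * 4.6e-05 / 0.001 = 0.00573 < 1, so Stokes' law applies.

1.24548e-04 m/s


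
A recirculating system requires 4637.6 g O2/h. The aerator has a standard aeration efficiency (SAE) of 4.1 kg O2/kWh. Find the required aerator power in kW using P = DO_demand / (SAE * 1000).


SAE in g O2/kWh = 4.1 * 1000 = 4100 g/kWh
P = DO_demand / SAE_g = 4637.6 / 4100 = 1.13112 kW

1.13112 kW


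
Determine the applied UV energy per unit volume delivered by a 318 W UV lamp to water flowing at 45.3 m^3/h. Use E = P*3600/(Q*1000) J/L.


Energy delivered per hour = 318 W * 3600 s = 1144800 J/h
Volume treated per hour = 45.3 m^3/h * 1000 = 45300 L/h
dose = 1144800 / 45300 = 25.2715 J/L

25.2715 J/L


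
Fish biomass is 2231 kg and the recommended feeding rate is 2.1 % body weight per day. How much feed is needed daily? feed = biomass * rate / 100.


Feeding rate fraction = 2.1% / 100 = 0.021
Daily feed = 2231 kg * 0.021 = 46.851 kg/day

46.851 kg/day


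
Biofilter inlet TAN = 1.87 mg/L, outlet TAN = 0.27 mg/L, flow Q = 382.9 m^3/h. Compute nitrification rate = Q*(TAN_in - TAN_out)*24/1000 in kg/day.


Concentration drop: TAN_in - TAN_out = 1.87 - 0.27 = 1.6 mg/L
Hourly TAN removed = Q * dTAN = 382.9 m^3/h * 1.6 mg/L = 612.64 g/h  (m^3/h * mg/L = g/h)
Daily TAN removed = 612.64 * 24 = 14703.36 g/day
Convert to kg/day: 14703.36 / 1000 = 14.70336 kg/day

14.70336 kg/day


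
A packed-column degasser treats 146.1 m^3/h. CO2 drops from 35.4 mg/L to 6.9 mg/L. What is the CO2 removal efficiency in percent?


CO2_out / CO2_in = 6.9 / 35.4 = 0.19491525
Fraction remaining = 0.19491525
efficiency = (1 - 0.19491525) * 100 = 80.5085 %

80.5085 %


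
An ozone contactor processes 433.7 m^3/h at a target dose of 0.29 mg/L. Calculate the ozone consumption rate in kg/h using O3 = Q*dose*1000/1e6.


O3 demand (mg/h) = Q * dose * 1000 = 433.7 * 0.29 * 1000 = 125773 mg/h
Convert mg to kg: 125773 / 1e6 = 0.125773 kg/h

0.125773 kg/h


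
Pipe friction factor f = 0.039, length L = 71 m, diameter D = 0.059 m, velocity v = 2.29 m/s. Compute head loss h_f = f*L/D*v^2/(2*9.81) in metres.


v^2 = 2.29^2 = 5.2441 m^2/s^2
L/D = 71/0.059 = 1203.3898
h_f = f*(L/D)*v^2/(2g) = 0.039 * 1203.3898 * 5.2441 / 19.62 = 12.5442 m

12.5442 m


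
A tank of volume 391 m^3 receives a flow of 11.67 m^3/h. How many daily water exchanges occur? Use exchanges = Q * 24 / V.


Daily flow volume = 11.67 m^3/h * 24 h = 280.08 m^3/day
Exchanges = daily flow / tank volume = 280.08 / 391 = 0.716317 exchanges/day

0.716317 exchanges/day


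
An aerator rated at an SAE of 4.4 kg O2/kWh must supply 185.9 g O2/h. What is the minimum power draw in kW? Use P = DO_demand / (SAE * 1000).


SAE in g O2/kWh = 4.4 * 1000 = 4400 g/kWh
P = DO_demand / SAE_g = 185.9 / 4400 = 0.04225 kW

0.04225 kW


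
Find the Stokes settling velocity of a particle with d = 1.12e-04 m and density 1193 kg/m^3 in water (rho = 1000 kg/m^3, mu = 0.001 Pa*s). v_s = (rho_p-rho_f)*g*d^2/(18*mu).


Density difference: rho_p - rho_f = 1193 - 1000 = 193 kg/m^3
d^2 = (1.12e-04)^2 = 1.2544e-08 m^2
Numerator = (rho_p - rho_f) * g * d^2 = 193 * 9.81 * 1.2544e-08 = 2.3749932e-05
Denominator = 18 * mu = 18 * 0.001 = 0.018
v_s = 2.3749932e-05 / 0.018 = 0.00131944 m/s
Check: Re = rho_f * v_s * d / mu = 1000 * 0.00131944 * 1.12e-04 / 0.001 = 0.148 < 1, so Stokes' law applies.

0.00131944 m/s


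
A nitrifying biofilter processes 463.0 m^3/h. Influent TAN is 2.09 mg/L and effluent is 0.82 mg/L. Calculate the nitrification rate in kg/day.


Concentration drop: TAN_in - TAN_out = 2.09 - 0.82 = 1.27 mg/L
Hourly TAN removed = Q * dTAN = 463.0 m^3/h * 1.27 mg/L = 588.01 g/h  (m^3/h * mg/L = g/h)
Daily TAN removed = 588.01 * 24 = 14112.24 g/day
Convert to kg/day: 14112.24 / 1000 = 14.11224 kg/day

14.11224 kg/day


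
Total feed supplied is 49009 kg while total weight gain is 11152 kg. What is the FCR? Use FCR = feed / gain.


FCR = feed consumed / weight gained
FCR = 49009 kg / 11152 kg = 4.39464

4.39464


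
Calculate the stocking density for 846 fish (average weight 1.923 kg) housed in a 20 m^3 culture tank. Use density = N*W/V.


Total biomass = 846 fish * 1.923 kg = 1626.858 kg
Density = total biomass / volume = 1626.858 / 20 = 81.3429 kg/m^3

81.3429 kg/m^3


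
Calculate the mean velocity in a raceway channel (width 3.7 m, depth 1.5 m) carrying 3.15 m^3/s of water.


Cross-sectional area = W * d = 3.7 * 1.5 = 5.55 m^2
Velocity = Q / A = 3.15 / 5.55 = 0.567568 m/s

0.567568 m/s


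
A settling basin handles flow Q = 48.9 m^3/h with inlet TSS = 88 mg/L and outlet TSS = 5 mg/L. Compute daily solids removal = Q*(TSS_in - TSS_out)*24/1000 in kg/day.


Concentration drop: TSS_in - TSS_out = 88 - 5 = 83 mg/L
Hourly solids removed = Q * dTSS = 48.9 m^3/h * 83 mg/L = 4058.7 g/h  (m^3/h * mg/L = g/h)
Daily solids removed = 4058.7 * 24 = 97408.8 g/day
Convert g to kg: 97408.8 / 1000 = 97.4088 kg/day

97.4088 kg/day


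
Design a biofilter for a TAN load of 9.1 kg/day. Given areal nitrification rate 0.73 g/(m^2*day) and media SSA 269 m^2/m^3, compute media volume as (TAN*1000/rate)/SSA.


A = 9.1*1000 / 0.73 = 12465.753 m^2
V = 12465.753 / 269 = 46.3411

46.3411 m^3


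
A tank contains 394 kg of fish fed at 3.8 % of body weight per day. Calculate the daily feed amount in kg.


Feeding rate fraction = 3.8% / 100 = 0.038
Daily feed = 394 kg * 0.038 = 14.972 kg/day

14.972 kg/day


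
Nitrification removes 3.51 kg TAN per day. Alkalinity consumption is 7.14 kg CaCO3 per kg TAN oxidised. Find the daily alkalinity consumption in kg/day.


Alkalinity factor: 7.14 kg CaCO3 consumed per kg TAN nitrified
alk = 3.51 kg TAN * 7.14 = 25.0614 kg CaCO3/day

25.0614 kg CaCO3/day


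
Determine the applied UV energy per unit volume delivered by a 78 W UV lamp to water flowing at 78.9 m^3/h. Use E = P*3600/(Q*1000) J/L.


Energy delivered per hour = 78 W * 3600 s = 280800 J/h
Volume treated per hour = 78.9 m^3/h * 1000 = 78900 L/h
dose = 280800 / 78900 = 3.55894 J/L

3.55894 J/L


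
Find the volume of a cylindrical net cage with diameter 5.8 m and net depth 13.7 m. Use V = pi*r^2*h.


r = d/2 = 5.8/2 = 2.9 m
Base area = pi*r^2 = pi*2.9^2 = 26.420794 m^2
Volume = 26.420794 * 13.7 = 361.965 m^3

361.965 m^3


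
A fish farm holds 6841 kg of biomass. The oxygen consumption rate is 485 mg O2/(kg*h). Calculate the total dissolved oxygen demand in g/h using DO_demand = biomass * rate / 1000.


Total O2 consumption (mg/h) = 6841 kg * 485 mg/(kg*h) = 3317885 mg/h
Convert to g/h: 3317885 / 1000 = 3317.885 g/h

3317.885 g/h


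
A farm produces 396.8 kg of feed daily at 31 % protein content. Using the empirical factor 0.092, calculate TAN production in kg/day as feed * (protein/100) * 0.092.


Protein in feed = 396.8 * 31/100 = 123.008 kg/day
TAN = protein * 0.092 = 123.008 * 0.092 = 11.316736 kg/day

11.316736 kg/day


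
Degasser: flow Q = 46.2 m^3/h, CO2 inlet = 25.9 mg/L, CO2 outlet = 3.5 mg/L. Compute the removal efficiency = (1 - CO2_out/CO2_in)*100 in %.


CO2_out / CO2_in = 3.5 / 25.9 = 0.13513514
Fraction remaining = 0.13513514
efficiency = (1 - 0.13513514) * 100 = 86.4865 %

86.4865 %


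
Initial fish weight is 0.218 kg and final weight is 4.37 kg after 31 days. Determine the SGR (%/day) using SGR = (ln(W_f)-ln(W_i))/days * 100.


ln(W_f) = ln(4.37) = 1.474763
ln(W_i) = ln(0.218) = -1.5232602
ln(W_f) - ln(W_i) = 1.474763 - -1.5232602 = 2.9980232
SGR = 2.9980232 / 31 * 100 = 9.67104 %/day

9.67104 %/day


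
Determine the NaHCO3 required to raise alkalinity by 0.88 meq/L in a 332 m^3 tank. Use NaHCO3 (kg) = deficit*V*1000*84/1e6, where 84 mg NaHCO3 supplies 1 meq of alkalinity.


Tank volume in L = 332 m^3 * 1000 = 332000 L
Total meq required = 0.88 meq/L * 332000 L = 292160 meq
NaHCO3 mass = 292160 meq * 84 mg/meq / 1e6 = 24.5414 kg

24.5414 kg


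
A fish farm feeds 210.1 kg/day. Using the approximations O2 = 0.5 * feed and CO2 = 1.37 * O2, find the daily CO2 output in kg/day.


O2 = 210.1 * 0.5 = 105.05
CO2 = 105.05 * 1.37 = 143.9185

143.9185 kg/day


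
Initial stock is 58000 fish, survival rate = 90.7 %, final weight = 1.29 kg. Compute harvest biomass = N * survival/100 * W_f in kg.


Survivors = 58000 * 90.7/100 = 52606 fish
Harvest biomass = survivors * W_f = 52606 * 1.29 = 67861.74 kg

67861.74 kg


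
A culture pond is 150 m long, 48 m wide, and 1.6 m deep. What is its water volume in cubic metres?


Base area = L * W = 150 * 48 = 7200 m^2
Volume = area * depth = 7200 * 1.6 = 11520 m^3

11520 m^3


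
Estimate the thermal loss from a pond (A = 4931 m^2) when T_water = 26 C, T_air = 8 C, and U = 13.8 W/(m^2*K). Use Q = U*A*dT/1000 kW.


Temperature difference dT = 26 - 8 = 18 K
Heat loss (W) = U * A * dT = 13.8 * 4931 * 18 = 1224860.4 W
Convert to kW: 1224860.4 / 1000 = 1224.8604 kW

1224.8604 kW


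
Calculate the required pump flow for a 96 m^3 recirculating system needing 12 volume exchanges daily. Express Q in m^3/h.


Daily recirculation volume = 96 m^3 * 12 = 1152 m^3/day
Flow rate Q = daily volume / 24 h = 1152 / 24 = 48 m^3/h

48 m^3/h


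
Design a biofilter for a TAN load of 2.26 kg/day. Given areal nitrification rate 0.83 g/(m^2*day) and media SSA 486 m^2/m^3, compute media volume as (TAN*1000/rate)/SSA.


A = 2.26*1000 / 0.83 = 2722.8916 m^2
V = 2722.8916 / 486 = 5.60266

5.60266 m^3


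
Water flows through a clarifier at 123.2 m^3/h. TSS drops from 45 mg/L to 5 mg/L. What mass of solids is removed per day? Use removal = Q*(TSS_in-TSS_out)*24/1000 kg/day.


Concentration drop: TSS_in - TSS_out = 45 - 5 = 40 mg/L
Hourly solids removed = Q * dTSS = 123.2 m^3/h * 40 mg/L = 4928 g/h  (m^3/h * mg/L = g/h)
Daily solids removed = 4928 * 24 = 118272 g/day
Convert g to kg: 118272 / 1000 = 118.272 kg/day

118.272 kg/day


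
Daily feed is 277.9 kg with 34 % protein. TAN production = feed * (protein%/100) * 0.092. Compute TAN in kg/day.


Protein in feed = 277.9 * 34/100 = 94.486 kg/day
TAN = protein * 0.092 = 94.486 * 0.092 = 8.692712 kg/day

8.692712 kg/day


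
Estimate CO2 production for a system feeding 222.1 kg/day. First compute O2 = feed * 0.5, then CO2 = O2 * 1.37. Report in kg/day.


O2 = 222.1 * 0.5 = 111.05
CO2 = 111.05 * 1.37 = 152.1385

152.1385 kg/day


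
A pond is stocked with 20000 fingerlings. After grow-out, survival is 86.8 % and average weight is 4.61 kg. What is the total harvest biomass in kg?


Survivors = 20000 * 86.8/100 = 17360 fish
Harvest biomass = survivors * W_f = 17360 * 4.61 = 80029.6 kg

80029.6 kg


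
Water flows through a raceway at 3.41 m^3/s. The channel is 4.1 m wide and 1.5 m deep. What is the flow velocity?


Cross-sectional area = W * d = 4.1 * 1.5 = 6.15 m^2
Velocity = Q / A = 3.41 / 6.15 = 0.554472 m/s

0.554472 m/s


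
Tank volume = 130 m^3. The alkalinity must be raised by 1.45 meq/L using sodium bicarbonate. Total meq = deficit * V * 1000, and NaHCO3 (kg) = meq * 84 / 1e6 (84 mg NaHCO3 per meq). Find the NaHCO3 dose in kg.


Tank volume in L = 130 m^3 * 1000 = 130000 L
Total meq required = 1.45 meq/L * 130000 L = 188500 meq
NaHCO3 mass = 188500 meq * 84 mg/meq / 1e6 = 15.834 kg

15.834 kg


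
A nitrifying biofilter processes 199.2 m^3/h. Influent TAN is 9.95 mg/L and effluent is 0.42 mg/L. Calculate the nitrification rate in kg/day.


Concentration drop: TAN_in - TAN_out = 9.95 - 0.42 = 9.53 mg/L
Hourly TAN removed = Q * dTAN = 199.2 m^3/h * 9.53 mg/L = 1898.376 g/h  (m^3/h * mg/L = g/h)
Daily TAN removed = 1898.376 * 24 = 45561.024 g/day
Convert to kg/day: 45561.024 / 1000 = 45.561024 kg/day

45.561024 kg/day


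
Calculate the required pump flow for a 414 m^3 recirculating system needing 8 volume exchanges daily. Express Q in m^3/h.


Daily recirculation volume = 414 m^3 * 8 = 3312 m^3/day
Flow rate Q = daily volume / 24 h = 3312 / 24 = 138 m^3/h

138 m^3/h


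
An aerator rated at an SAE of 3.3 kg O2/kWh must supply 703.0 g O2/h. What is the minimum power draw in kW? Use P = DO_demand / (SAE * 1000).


SAE in g O2/kWh = 3.3 * 1000 = 3300 g/kWh
P = DO_demand / SAE_g = 703.0 / 3300 = 0.21303 kW

0.21303 kW


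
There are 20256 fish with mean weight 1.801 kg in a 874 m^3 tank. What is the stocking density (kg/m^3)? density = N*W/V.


Total biomass = 20256 fish * 1.801 kg = 36481.056 kg
Density = total biomass / volume = 36481.056 / 874 = 41.7403 kg/m^3

41.7403 kg/m^3


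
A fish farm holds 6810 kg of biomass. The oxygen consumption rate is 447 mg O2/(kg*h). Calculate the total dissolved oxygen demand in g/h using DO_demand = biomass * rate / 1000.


Total O2 consumption (mg/h) = 6810 kg * 447 mg/(kg*h) = 3044070 mg/h
Convert to g/h: 3044070 / 1000 = 3044.07 g/h

3044.07 g/h


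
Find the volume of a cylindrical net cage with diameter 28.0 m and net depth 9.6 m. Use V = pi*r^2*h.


r = d/2 = 28.0/2 = 14 m
Base area = pi*r^2 = pi*14^2 = 615.75216 m^2
Volume = 615.75216 * 9.6 = 5911.22 m^3

5911.22 m^3


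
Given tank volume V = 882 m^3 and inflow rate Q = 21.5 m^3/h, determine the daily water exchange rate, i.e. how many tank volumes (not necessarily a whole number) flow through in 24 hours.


Daily flow volume = 21.5 m^3/h * 24 h = 516 m^3/day
Exchanges = daily flow / tank volume = 516 / 882 = 0.585034 exchanges/day

0.585034 exchanges/day


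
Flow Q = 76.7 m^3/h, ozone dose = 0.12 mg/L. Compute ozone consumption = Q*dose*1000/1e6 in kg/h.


O3 demand (mg/h) = Q * dose * 1000 = 76.7 * 0.12 * 1000 = 9204 mg/h
Convert mg to kg: 9204 / 1e6 = 0.009204 kg/h

0.009204 kg/h


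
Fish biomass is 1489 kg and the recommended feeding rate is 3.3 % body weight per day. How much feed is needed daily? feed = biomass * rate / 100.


Feeding rate fraction = 3.3% / 100 = 0.033
Daily feed = 1489 kg * 0.033 = 49.137 kg/day

49.137 kg/day


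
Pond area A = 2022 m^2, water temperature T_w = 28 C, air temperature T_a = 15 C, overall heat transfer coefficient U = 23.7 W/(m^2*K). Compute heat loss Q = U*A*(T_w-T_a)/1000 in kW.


Temperature difference dT = 28 - 15 = 13 K
Heat loss (W) = U * A * dT = 23.7 * 2022 * 13 = 622978.2 W
Convert to kW: 622978.2 / 1000 = 622.9782 kW

622.9782 kW


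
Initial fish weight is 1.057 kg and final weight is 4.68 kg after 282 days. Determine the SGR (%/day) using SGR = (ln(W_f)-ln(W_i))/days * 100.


ln(W_f) = ln(4.68) = 1.5432981
ln(W_i) = ln(1.057) = 0.055434707
ln(W_f) - ln(W_i) = 1.5432981 - 0.055434707 = 1.4878634
SGR = 1.4878634 / 282 * 100 = 0.527611 %/day

0.527611 %/day


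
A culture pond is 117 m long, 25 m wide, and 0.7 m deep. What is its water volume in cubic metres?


Base area = L * W = 117 * 25 = 2925 m^2
Volume = area * depth = 2925 * 0.7 = 2047.5 m^3

2047.5 m^3


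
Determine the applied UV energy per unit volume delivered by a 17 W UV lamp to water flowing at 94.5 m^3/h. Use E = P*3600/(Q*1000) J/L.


Energy delivered per hour = 17 W * 3600 s = 61200 J/h
Volume treated per hour = 94.5 m^3/h * 1000 = 94500 L/h
dose = 61200 / 94500 = 0.647619 J/L

0.647619 J/L


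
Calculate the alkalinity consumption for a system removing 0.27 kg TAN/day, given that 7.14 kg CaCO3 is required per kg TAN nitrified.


Alkalinity factor: 7.14 kg CaCO3 consumed per kg TAN nitrified
alk = 0.27 kg TAN * 7.14 = 1.9278 kg CaCO3/day

1.9278 kg CaCO3/day


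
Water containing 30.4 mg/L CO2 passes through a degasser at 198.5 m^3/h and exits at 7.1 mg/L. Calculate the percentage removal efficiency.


CO2_out / CO2_in = 7.1 / 30.4 = 0.23355263
Fraction remaining = 0.23355263
efficiency = (1 - 0.23355263) * 100 = 76.6447 %

76.6447 %


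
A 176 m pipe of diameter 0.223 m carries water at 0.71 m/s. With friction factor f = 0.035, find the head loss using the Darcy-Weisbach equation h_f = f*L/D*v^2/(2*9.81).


v^2 = 0.71^2 = 0.5041 m^2/s^2
L/D = 176/0.223 = 789.23767
h_f = f*(L/D)*v^2/(2g) = 0.035 * 789.23767 * 0.5041 / 19.62 = 0.709731 m

0.709731 m


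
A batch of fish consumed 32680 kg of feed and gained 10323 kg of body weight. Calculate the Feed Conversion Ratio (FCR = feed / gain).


FCR = feed consumed / weight gained
FCR = 32680 kg / 10323 kg = 3.16575

3.16575


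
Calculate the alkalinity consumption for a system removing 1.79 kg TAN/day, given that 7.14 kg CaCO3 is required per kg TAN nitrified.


Alkalinity factor: 7.14 kg CaCO3 consumed per kg TAN nitrified
alk = 1.79 kg TAN * 7.14 = 12.7806 kg CaCO3/day

12.7806 kg CaCO3/day


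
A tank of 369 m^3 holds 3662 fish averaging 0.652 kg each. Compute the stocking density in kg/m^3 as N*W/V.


Total biomass = 3662 fish * 0.652 kg = 2387.624 kg
Density = total biomass / volume = 2387.624 / 369 = 6.47053 kg/m^3

6.47053 kg/m^3


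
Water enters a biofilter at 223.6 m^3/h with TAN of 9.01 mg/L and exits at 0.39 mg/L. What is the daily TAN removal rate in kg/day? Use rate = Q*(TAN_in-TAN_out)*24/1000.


Concentration drop: TAN_in - TAN_out = 9.01 - 0.39 = 8.62 mg/L
Hourly TAN removed = Q * dTAN = 223.6 m^3/h * 8.62 mg/L = 1927.432 g/h  (m^3/h * mg/L = g/h)
Daily TAN removed = 1927.432 * 24 = 46258.368 g/day
Convert to kg/day: 46258.368 / 1000 = 46.258368 kg/day

46.258368 kg/day


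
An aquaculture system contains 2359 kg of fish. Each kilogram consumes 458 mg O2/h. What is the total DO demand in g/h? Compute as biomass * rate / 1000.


Total O2 consumption (mg/h) = 2359 kg * 458 mg/(kg*h) = 1080422 mg/h
Convert to g/h: 1080422 / 1000 = 1080.422 g/h

1080.422 g/h


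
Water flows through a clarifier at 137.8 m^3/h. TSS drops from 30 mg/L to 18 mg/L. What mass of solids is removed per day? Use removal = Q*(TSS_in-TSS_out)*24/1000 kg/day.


Concentration drop: TSS_in - TSS_out = 30 - 18 = 12 mg/L
Hourly solids removed = Q * dTSS = 137.8 m^3/h * 12 mg/L = 1653.6 g/h  (m^3/h * mg/L = g/h)
Daily solids removed = 1653.6 * 24 = 39686.4 g/day
Convert g to kg: 39686.4 / 1000 = 39.6864 kg/day

39.6864 kg/day


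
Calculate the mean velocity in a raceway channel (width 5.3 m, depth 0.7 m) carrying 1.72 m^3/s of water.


Cross-sectional area = W * d = 5.3 * 0.7 = 3.71 m^2
Velocity = Q / A = 1.72 / 3.71 = 0.463612 m/s

0.463612 m/s


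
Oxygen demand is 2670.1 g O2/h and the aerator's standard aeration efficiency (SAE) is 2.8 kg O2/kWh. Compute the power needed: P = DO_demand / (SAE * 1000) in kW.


SAE in g O2/kWh = 2.8 * 1000 = 2800 g/kWh
P = DO_demand / SAE_g = 2670.1 / 2800 = 0.953607 kW

0.953607 kW


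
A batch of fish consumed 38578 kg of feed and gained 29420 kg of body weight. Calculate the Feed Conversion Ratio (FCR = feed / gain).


FCR = feed consumed / weight gained
FCR = 38578 kg / 29420 kg = 1.31128

1.31128


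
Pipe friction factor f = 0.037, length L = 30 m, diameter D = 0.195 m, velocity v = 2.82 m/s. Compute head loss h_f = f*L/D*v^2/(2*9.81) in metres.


v^2 = 2.82^2 = 7.9524 m^2/s^2
L/D = 30/0.195 = 153.84615
h_f = f*(L/D)*v^2/(2g) = 0.037 * 153.84615 * 7.9524 / 19.62 = 2.30721 m

2.30721 m


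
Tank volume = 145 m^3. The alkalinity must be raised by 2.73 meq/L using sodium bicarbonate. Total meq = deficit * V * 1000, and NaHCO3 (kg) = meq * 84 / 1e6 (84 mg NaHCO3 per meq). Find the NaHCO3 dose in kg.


Tank volume in L = 145 m^3 * 1000 = 145000 L
Total meq required = 2.73 meq/L * 145000 L = 395850 meq
NaHCO3 mass = 395850 meq * 84 mg/meq / 1e6 = 33.2514 kg

33.2514 kg


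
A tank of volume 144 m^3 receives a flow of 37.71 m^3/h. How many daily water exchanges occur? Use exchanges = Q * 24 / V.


Daily flow volume = 37.71 m^3/h * 24 h = 905.04 m^3/day
Exchanges = daily flow / tank volume = 905.04 / 144 = 6.285 exchanges/day

6.285 exchanges/day


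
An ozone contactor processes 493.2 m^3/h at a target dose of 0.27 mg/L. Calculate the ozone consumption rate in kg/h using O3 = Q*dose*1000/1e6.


O3 demand (mg/h) = Q * dose * 1000 = 493.2 * 0.27 * 1000 = 133164 mg/h
Convert mg to kg: 133164 / 1e6 = 0.133164 kg/h

0.133164 kg/h


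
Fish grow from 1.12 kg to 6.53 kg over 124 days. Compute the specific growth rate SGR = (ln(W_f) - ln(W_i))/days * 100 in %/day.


ln(W_f) = ln(6.53) = 1.8764069
ln(W_i) = ln(1.12) = 0.11332869
ln(W_f) - ln(W_i) = 1.8764069 - 0.11332869 = 1.7630782
SGR = 1.7630782 / 124 * 100 = 1.42184 %/day

1.42184 %/day


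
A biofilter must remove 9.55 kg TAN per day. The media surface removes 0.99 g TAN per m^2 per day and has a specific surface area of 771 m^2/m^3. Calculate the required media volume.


A = 9.55*1000 / 0.99 = 9646.4646 m^2
V = 9646.4646 / 771 = 12.5116

12.5116 m^3


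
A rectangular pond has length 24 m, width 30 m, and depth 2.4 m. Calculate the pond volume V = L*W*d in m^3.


Base area = L * W = 24 * 30 = 720 m^2
Volume = area * depth = 720 * 2.4 = 1728 m^3

1728 m^3


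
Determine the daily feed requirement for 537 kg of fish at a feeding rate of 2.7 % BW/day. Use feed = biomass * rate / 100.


Feeding rate fraction = 2.7% / 100 = 0.027
Daily feed = 537 kg * 0.027 = 14.499 kg/day

14.499 kg/day


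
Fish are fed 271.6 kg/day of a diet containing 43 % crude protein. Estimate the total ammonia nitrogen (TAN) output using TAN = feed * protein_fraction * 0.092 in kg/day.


Protein in feed = 271.6 * 43/100 = 116.788 kg/day
TAN = protein * 0.092 = 116.788 * 0.092 = 10.744496 kg/day

10.744496 kg/day


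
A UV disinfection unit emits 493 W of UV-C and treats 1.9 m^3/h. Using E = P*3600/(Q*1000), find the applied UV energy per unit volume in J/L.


Energy delivered per hour = 493 W * 3600 s = 1774800 J/h
Volume treated per hour = 1.9 m^3/h * 1000 = 1900 L/h
dose = 1774800 / 1900 = 934.105 J/L

934.105 J/L


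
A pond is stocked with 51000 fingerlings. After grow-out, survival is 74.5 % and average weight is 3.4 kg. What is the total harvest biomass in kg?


Survivors = 51000 * 74.5/100 = 37995 fish
Harvest biomass = survivors * W_f = 37995 * 3.4 = 129183 kg

129183 kg


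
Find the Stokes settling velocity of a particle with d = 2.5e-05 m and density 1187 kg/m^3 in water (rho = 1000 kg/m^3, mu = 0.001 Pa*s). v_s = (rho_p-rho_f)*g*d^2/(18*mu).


Density difference: rho_p - rho_f = 1187 - 1000 = 187 kg/m^3
d^2 = (2.5e-05)^2 = 6.25e-10 m^2
Numerator = (rho_p - rho_f) * g * d^2 = 187 * 9.81 * 6.25e-10 = 1.1465438e-06
Denominator = 18 * mu = 18 * 0.001 = 0.018
v_s = 1.1465438e-06 / 0.018 = 6.36969e-05 m/s
Check: Re = rho_f * v_s * d / mu = 1000 * 6.36969e-05 * 2.5e-05 / 0.001 = 0.00159 < 1, so Stokes' law applies.

6.36969e-05 m/s


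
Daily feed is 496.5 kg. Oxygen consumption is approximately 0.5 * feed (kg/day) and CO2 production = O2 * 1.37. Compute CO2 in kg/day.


O2 = 496.5 * 0.5 = 248.25
CO2 = 248.25 * 1.37 = 340.1025

340.1025 kg/day


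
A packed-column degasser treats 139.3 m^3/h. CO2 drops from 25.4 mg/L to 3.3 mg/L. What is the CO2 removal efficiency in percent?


CO2_out / CO2_in = 3.3 / 25.4 = 0.12992126
Fraction remaining = 0.12992126
efficiency = (1 - 0.12992126) * 100 = 87.0079 %

87.0079 %
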